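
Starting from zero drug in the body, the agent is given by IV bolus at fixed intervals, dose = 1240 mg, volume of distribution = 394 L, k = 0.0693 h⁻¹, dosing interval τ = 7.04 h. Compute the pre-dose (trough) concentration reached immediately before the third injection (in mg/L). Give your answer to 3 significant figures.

C₀ per dose = Dose / Vd = 1240 / 394 = 3.147 mg/L
Fraction remaining after one interval: r = e^(−kτ) = e^(−0.06930 × 7.04) = 0.6139
Before dose 3, 2 doses have been given (aged 1τ, 2τ).
C_trough = C₀ × (r + r²) = 3.147 × (0.6139 + 0.3769) = 3.118 mg/L

3.12 mg/L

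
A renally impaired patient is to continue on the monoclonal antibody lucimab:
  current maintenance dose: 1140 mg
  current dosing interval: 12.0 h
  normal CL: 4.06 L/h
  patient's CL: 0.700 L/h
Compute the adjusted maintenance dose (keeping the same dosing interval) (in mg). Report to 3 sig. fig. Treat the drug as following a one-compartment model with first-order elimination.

197 mg

To keep the same average steady-state level, dosing rate must scale with clearance.
CL ratio = 0.700 / 4.06 = 0.1724
New dose (same interval) = 1140 × 0.1724 = 196.5 mg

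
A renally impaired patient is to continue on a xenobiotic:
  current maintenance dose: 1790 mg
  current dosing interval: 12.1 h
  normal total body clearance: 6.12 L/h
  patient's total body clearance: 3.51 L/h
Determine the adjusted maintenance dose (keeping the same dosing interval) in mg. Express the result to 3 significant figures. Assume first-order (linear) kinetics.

To keep the same average steady-state level, dosing rate must scale with clearance.
CL ratio = 3.51 / 6.12 = 0.5735
New dose (same interval) = 1790 × 0.5735 = 1027 mg

1030 mg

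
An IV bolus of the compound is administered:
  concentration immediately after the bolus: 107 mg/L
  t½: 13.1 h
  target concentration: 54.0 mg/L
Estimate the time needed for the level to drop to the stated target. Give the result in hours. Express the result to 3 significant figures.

k = ln2 / t½ = 0.693147 / 13.1 = 0.05291 h⁻¹
t = ln(C₀ / C) / k = ln(107.0 / 54.0) / 0.05291
  = ln(1.981) / 0.05291 = 0.6836 / 0.05291 = 12.92 h

12.9 h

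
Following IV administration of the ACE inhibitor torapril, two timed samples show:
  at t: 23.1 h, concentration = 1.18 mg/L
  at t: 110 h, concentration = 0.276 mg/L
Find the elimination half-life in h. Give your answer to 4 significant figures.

41.46 h

k = ln(C₁/C₂) / (t₂ − t₁) = ln(1.18/0.276) / (110 − 23.1)
  = 1.453 / 86.90 = 0.01672 h⁻¹
t½ = ln2 / k = 0.693147 / 0.01672 = 41.46 h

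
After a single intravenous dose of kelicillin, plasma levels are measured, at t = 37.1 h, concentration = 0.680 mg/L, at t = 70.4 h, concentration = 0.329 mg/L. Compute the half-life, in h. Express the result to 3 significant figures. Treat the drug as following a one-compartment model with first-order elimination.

k = ln(C₁/C₂) / (t₂ − t₁) = ln(0.680/0.329) / (70.4 − 37.1)
  = 0.7260 / 33.30 = 0.02180 h⁻¹
t½ = ln2 / k = 0.693147 / 0.02180 = 31.80 h

31.8 h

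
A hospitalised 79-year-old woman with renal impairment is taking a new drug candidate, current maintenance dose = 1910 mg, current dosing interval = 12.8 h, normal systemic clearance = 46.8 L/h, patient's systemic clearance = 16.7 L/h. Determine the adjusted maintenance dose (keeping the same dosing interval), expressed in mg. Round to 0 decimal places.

682 mg

To keep the same average steady-state level, dosing rate must scale with clearance.
CL ratio = 16.7 / 46.8 = 0.3568
New dose (same interval) = 1910 × 0.3568 = 681.5 mg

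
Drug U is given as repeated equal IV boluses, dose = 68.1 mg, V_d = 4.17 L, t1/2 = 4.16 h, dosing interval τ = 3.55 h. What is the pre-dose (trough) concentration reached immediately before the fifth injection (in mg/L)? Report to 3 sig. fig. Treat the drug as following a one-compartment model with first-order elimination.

C₀ per dose = Dose / Vd = 68.1 / 4.17 = 16.33 mg/L
k = ln2 / t½ = 0.693147 / 4.16 = 0.1666 h⁻¹
Fraction remaining after one interval: r = e^(−kτ) = e^(−0.1666 × 3.55) = 0.5535
Before dose 5, 4 doses have been given (aged 1τ, 2τ, 3τ, 4τ).
C_trough = C₀ × (r + r² + … + r^4) = C₀ × r(1−r^4)/(1−r)
        = 16.33 × 0.5535 × (1 − 0.09386) / (1 − 0.5535) = 18.34 mg/L

18.3 mg/L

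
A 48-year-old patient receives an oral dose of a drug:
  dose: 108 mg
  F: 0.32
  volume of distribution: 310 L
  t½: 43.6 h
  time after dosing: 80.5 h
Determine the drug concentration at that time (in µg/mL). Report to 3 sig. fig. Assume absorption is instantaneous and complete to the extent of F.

Amount reaching circulation = F × Dose = 0.32 × 108.0 = 34.56 mg
C₀ = F·Dose / Vd = 34.56 / 310 = 0.1115 mg/L
k = ln2 / t½ = 0.693147 / 43.6 = 0.01590 h⁻¹
C = C₀ · e^(−k·t) = 0.1115 × e^(−0.01590 × 80.5)
  = 0.1115 × 0.2781 = 0.03101 mg/L
(0.03101 mg/L = 0.03101 µg/mL)

0.0310 µg/mL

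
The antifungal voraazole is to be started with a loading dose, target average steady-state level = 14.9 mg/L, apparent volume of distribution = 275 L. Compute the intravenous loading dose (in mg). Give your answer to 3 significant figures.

LD = Css × Vd = 14.9 × 275 = 4098 mg

4100 mg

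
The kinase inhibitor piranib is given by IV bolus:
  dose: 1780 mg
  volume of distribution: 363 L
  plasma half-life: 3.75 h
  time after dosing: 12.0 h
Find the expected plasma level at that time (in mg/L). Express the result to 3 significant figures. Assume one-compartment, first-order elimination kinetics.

0.534 mg/L

C₀ = Dose / Vd = 1780 / 363 = 4.904 mg/L
k = ln2 / t½ = 0.693147 / 3.75 = 0.1848 h⁻¹
C = C₀ · e^(−k·t) = 4.904 × e^(−0.1848 × 12.0)
  = 4.904 × 0.1089 = 0.5340 mg/L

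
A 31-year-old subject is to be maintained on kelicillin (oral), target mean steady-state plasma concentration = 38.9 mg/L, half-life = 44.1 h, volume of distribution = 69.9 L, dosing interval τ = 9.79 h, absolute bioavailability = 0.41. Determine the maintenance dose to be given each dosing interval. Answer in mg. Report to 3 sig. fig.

1020 mg

k = ln2 / t½ = 0.693147 / 44.1 = 0.01572 h⁻¹
CL = k × Vd = 0.01572 × 69.9 = 1.099 L/h
At steady state, F × (Dose/τ) = Css × CL.
Dose = Css × CL × τ / F = 38.9 × 1.099 × 9.79 / 0.41 = 1021 mg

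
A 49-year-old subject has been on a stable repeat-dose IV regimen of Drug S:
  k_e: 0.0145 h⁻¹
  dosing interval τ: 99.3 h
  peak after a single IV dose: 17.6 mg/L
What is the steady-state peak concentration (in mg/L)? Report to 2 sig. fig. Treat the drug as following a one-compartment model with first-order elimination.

23 mg/L

e^(−kτ) = e^(−0.01450 × 99.3) = 0.2370
Accumulation ratio R = 1 / (1 − e^(−kτ)) = 1 / (1 − 0.2370) = 1.311
Steady-state peak = C₀ × R = 17.6 × 1.311 = 23.07 mg/L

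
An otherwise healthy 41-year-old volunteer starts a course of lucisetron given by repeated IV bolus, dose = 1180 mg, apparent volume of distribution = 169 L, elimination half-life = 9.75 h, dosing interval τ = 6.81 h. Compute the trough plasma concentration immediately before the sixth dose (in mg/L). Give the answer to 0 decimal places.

C₀ per dose = Dose / Vd = 1180 / 169 = 6.982 mg/L
k = ln2 / t½ = 0.693147 / 9.75 = 0.07109 h⁻¹
Fraction remaining after one interval: r = e^(−kτ) = e^(−0.07109 × 6.81) = 0.6162
Before dose 6, 5 doses have been given (aged 1τ, 2τ, 3τ, 4τ, 5τ).
C_trough = C₀ × (r + r² + … + r^5) = C₀ × r(1−r^5)/(1−r)
        = 6.982 × 0.6162 × (1 − 0.08884) / (1 − 0.6162) = 10.21 mg/L

10 mg/L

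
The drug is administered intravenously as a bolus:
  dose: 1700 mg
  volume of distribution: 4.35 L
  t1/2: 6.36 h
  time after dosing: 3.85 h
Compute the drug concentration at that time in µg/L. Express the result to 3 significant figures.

C₀ = Dose / Vd = 1700 / 4.35 = 390.8 mg/L
k = ln2 / t½ = 0.693147 / 6.36 = 0.1090 h⁻¹
C = C₀ · e^(−k·t) = 390.8 × e^(−0.1090 × 3.85)
  = 390.8 × 0.6573 = 256.9 mg/L
Convert: 256.9 mg/L × 1000 = 256900 µg/L

257000 µg/L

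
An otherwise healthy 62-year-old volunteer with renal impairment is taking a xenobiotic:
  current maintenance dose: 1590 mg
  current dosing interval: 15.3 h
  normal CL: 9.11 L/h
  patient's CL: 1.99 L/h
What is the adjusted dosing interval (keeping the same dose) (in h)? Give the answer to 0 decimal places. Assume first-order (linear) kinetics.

To keep the same average steady-state level, dosing rate must scale with clearance.
CL ratio = 1.99 / 9.11 = 0.2184
New interval (same dose) = 15.3 / 0.2184 = 70.05 h

70 h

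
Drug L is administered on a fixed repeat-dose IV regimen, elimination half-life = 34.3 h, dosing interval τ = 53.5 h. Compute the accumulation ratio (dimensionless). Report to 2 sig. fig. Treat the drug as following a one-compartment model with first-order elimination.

1.5

k = ln2 / t½ = 0.693147 / 34.3 = 0.02021 h⁻¹
e^(−kτ) = e^(−0.02021 × 53.5) = 0.3392
Accumulation ratio R = 1 / (1 − e^(−kτ)) = 1 / (1 − 0.3392) = 1.513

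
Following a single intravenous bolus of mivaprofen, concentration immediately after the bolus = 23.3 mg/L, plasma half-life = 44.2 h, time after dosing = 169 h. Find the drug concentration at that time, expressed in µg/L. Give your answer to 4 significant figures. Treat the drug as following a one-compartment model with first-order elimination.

1646 µg/L

k = ln2 / t½ = 0.693147 / 44.2 = 0.01568 h⁻¹
C = C₀ · e^(−k·t) = 23.30 × e^(−0.01568 × 169)
  = 23.30 × 0.07066 = 1.646 mg/L
Convert: 1.646 mg/L × 1000 = 1646 µg/L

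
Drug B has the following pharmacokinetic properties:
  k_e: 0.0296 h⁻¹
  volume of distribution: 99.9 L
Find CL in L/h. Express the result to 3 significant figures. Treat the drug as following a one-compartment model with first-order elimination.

2.96 L/h

CL = k × Vd = 0.0296 × 99.9 = 2.957 L/h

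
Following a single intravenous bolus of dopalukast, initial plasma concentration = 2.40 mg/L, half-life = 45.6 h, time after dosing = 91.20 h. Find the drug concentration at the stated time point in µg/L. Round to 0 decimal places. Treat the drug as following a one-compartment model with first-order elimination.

k = ln2 / t½ = 0.693147 / 45.6 = 0.01520 h⁻¹
t / t½ = 91.20 / 45.6 = 2 half-lives
C = C₀ × (1/2)^2 = 2.400 × 0.2500 = 0.6000 mg/L
Convert: 0.6000 mg/L × 1000 = 600.0 µg/L

600 µg/L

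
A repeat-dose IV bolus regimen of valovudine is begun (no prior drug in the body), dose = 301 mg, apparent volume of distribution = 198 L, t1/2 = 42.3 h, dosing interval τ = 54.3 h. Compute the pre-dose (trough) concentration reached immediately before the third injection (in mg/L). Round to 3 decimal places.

C₀ per dose = Dose / Vd = 301 / 198 = 1.520 mg/L
k = ln2 / t½ = 0.693147 / 42.3 = 0.01639 h⁻¹
Fraction remaining after one interval: r = e^(−kτ) = e^(−0.01639 × 54.3) = 0.4107
Before dose 3, 2 doses have been given (aged 1τ, 2τ).
C_trough = C₀ × (r + r²) = 1.520 × (0.4107 + 0.1687) = 0.8807 mg/L

0.881 mg/L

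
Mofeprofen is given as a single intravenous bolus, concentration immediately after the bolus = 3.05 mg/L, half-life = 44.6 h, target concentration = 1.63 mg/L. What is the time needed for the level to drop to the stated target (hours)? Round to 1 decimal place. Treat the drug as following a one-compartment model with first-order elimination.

40.3 h

k = ln2 / t½ = 0.693147 / 44.6 = 0.01554 h⁻¹
t = ln(C₀ / C) / k = ln(3.050 / 1.63) / 0.01554
  = ln(1.871) / 0.01554 = 0.6265 / 0.01554 = 40.32 h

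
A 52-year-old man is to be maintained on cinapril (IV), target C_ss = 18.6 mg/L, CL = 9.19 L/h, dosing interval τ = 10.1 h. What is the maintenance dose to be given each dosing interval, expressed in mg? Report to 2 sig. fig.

1700 mg

At steady state, Dose/τ = Css × CL.
Dose = Css × CL × τ = 18.6 × 9.190 × 10.1 = 1726 mg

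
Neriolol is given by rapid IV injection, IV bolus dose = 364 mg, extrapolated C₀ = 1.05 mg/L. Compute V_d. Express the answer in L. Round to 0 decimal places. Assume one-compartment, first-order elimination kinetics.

Vd = Dose / C₀ = 364.0 / 1.05 = 346.7 L

347 L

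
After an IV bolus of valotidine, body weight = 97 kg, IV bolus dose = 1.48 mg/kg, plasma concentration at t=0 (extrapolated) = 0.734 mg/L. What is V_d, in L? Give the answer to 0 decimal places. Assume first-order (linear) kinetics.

Dose = 1.48 × 97 = 143.6 mg
Vd = Dose / C₀ = 143.6 / 0.734 = 195.6 L

196 L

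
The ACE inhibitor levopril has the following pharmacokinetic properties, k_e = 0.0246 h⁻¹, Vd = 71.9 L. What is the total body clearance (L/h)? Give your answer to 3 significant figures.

1.77 L/h

CL = k × Vd = 0.0246 × 71.9 = 1.769 L/h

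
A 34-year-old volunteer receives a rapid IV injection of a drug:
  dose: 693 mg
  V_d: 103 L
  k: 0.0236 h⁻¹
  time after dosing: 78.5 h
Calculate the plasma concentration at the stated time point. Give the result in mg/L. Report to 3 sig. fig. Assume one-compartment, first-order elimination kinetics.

C₀ = Dose / Vd = 693.0 / 103 = 6.728 mg/L
C = C₀ · e^(−k·t) = 6.728 × e^(−0.02360 × 78.5)
  = 6.728 × 0.1568 = 1.055 mg/L

1.06 mg/L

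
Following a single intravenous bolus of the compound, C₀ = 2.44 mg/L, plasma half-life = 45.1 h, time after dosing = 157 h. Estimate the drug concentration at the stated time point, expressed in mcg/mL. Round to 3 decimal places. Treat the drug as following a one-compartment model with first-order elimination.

0.219 mcg/mL

k = ln2 / t½ = 0.693147 / 45.1 = 0.01537 h⁻¹
C = C₀ · e^(−k·t) = 2.440 × e^(−0.01537 × 157)
  = 2.440 × 0.08954 = 0.2185 mg/L
(0.2185 mg/L = 0.2185 mcg/mL)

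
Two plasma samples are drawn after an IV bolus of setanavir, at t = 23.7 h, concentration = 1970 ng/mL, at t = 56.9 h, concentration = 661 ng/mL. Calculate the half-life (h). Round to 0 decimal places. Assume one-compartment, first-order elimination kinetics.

k = ln(C₁/C₂) / (t₂ − t₁) = ln(1970/661) / (56.9 − 23.7)
  = 1.092 / 33.20 = 0.03289 h⁻¹
t½ = ln2 / k = 0.693147 / 0.03289 = 21.07 h

21 h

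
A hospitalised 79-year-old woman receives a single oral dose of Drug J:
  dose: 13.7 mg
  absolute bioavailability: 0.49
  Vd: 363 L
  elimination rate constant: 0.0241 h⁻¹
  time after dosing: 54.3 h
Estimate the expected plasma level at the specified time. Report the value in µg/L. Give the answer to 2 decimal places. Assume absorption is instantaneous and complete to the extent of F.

Amount reaching circulation = F × Dose = 0.49 × 13.70 = 6.713 mg
C₀ = F·Dose / Vd = 6.713 / 363 = 0.01849 mg/L
C = C₀ · e^(−k·t) = 0.01849 × e^(−0.02410 × 54.3)
  = 0.01849 × 0.2702 = 0.004996 mg/L
Convert: 0.004996 mg/L × 1000 = 4.996 µg/L

5.00 µg/L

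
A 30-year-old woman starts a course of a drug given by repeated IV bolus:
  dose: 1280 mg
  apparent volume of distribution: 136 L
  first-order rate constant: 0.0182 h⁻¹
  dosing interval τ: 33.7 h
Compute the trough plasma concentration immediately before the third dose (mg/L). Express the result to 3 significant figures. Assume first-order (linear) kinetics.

7.86 mg/L

C₀ per dose = Dose / Vd = 1280 / 136 = 9.412 mg/L
Fraction remaining after one interval: r = e^(−kτ) = e^(−0.01820 × 33.7) = 0.5415
Before dose 3, 2 doses have been given (aged 1τ, 2τ).
C_trough = C₀ × (r + r²) = 9.412 × (0.5415 + 0.2932) = 7.856 mg/L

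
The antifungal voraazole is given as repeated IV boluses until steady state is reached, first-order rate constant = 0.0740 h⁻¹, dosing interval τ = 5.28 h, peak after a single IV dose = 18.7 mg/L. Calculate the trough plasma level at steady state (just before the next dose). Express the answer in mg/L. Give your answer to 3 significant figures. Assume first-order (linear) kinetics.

e^(−kτ) = e^(−0.07400 × 5.28) = 0.6766
Accumulation ratio R = 1 / (1 − e^(−kτ)) = 1 / (1 − 0.6766) = 3.092
Steady-state trough = C₀ × R × e^(−kτ) = 18.7 × 3.092 × 0.6766 = 39.12 mg/L

39.1 mg/L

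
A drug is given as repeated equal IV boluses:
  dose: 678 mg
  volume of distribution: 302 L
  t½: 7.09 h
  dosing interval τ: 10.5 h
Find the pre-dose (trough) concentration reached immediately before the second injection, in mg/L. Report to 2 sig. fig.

C₀ per dose = Dose / Vd = 678 / 302 = 2.245 mg/L
k = ln2 / t½ = 0.693147 / 7.09 = 0.09776 h⁻¹
Fraction remaining after one interval: r = e^(−kτ) = e^(−0.09776 × 10.5) = 0.3583
Before dose 2, 1 dose has been given (aged 1τ).
C_trough = C₀ × r = 2.245 × 0.3583 = 0.8044 mg/L

0.80 mg/L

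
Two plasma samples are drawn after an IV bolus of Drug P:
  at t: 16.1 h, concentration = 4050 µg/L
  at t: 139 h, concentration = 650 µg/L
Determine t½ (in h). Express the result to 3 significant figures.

k = ln(C₁/C₂) / (t₂ − t₁) = ln(4050/650) / (139 − 16.1)
  = 1.829 / 122.9 = 0.01488 h⁻¹
t½ = ln2 / k = 0.693147 / 0.01488 = 46.58 h

46.6 h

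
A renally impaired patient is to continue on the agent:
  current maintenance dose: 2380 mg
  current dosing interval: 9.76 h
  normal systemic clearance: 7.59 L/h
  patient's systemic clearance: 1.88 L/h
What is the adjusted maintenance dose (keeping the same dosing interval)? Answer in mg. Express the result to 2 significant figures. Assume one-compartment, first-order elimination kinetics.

590 mg

To keep the same average steady-state level, dosing rate must scale with clearance.
CL ratio = 1.88 / 7.59 = 0.2477
New dose (same interval) = 2380 × 0.2477 = 589.5 mg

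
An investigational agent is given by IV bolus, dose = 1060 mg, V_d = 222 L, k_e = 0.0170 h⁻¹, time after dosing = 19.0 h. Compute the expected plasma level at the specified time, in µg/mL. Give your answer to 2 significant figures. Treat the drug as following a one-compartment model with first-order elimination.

C₀ = Dose / Vd = 1060 / 222 = 4.775 mg/L
C = C₀ · e^(−k·t) = 4.775 × e^(−0.01700 × 19.0)
  = 4.775 × 0.7240 = 3.457 mg/L
(3.457 mg/L = 3.457 µg/mL)

3.5 µg/mL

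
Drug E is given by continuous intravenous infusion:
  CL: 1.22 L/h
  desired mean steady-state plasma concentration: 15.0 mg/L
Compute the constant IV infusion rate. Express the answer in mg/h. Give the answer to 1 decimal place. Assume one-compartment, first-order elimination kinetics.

At steady state, infusion rate R₀ = Css × CL = 15.0 × 1.220 = 18.30 mg/h

18.3 mg/h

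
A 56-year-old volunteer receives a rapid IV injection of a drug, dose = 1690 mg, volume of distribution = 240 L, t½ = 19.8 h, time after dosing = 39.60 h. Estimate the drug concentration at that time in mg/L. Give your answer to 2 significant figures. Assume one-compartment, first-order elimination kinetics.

1.8 mg/L

C₀ = Dose / Vd = 1690 / 240 = 7.042 mg/L
k = ln2 / t½ = 0.693147 / 19.8 = 0.03501 h⁻¹
t / t½ = 39.60 / 19.8 = 2 half-lives
C = C₀ × (1/2)^2 = 7.042 × 0.2500 = 1.761 mg/L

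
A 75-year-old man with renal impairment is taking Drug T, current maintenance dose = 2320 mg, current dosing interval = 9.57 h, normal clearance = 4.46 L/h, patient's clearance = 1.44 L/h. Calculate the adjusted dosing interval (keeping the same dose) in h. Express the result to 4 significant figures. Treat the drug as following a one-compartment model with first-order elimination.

29.64 h

To keep the same average steady-state level, dosing rate must scale with clearance.
CL ratio = 1.44 / 4.46 = 0.3229
New interval (same dose) = 9.57 / 0.3229 = 29.64 h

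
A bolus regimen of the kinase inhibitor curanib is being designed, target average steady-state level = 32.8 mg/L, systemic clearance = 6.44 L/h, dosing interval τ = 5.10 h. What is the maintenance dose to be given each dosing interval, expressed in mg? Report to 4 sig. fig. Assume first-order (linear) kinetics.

1077 mg

At steady state, Dose/τ = Css × CL.
Dose = Css × CL × τ = 32.8 × 6.440 × 5.10 = 1077 mg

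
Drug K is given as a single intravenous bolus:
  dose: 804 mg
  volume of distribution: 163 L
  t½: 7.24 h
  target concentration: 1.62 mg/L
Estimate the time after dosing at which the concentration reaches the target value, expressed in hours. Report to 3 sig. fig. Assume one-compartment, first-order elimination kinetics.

C₀ = Dose / Vd = 804.0 / 163 = 4.933 mg/L
k = ln2 / t½ = 0.693147 / 7.24 = 0.09574 h⁻¹
t = ln(C₀ / C) / k = ln(4.933 / 1.62) / 0.09574
  = ln(3.045) / 0.09574 = 1.114 / 0.09574 = 11.64 h

11.6 h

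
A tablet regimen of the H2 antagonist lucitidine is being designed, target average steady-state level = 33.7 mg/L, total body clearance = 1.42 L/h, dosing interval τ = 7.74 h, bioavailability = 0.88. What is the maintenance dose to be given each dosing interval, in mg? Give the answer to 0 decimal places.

421 mg

At steady state, F × (Dose/τ) = Css × CL.
Dose = Css × CL × τ / F = 33.7 × 1.420 × 7.74 / 0.88 = 420.9 mg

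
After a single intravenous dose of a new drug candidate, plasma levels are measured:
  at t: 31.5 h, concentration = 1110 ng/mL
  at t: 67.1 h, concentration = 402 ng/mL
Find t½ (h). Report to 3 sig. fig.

24.3 h

k = ln(C₁/C₂) / (t₂ − t₁) = ln(1110/402) / (67.1 − 31.5)
  = 1.016 / 35.60 = 0.02854 h⁻¹
t½ = ln2 / k = 0.693147 / 0.02854 = 24.29 h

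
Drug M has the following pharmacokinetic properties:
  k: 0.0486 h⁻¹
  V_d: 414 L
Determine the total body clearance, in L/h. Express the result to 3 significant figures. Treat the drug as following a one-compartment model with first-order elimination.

20.1 L/h

CL = k × Vd = 0.0486 × 414 = 20.12 L/h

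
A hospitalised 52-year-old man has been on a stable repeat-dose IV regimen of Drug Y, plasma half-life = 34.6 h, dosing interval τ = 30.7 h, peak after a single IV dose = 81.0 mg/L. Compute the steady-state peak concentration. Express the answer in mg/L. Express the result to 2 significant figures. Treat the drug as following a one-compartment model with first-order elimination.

180 mg/L

k = ln2 / t½ = 0.693147 / 34.6 = 0.02003 h⁻¹
e^(−kτ) = e^(−0.02003 × 30.7) = 0.5407
Accumulation ratio R = 1 / (1 − e^(−kτ)) = 1 / (1 − 0.5407) = 2.177
Steady-state peak = C₀ × R = 81.0 × 2.177 = 176.3 mg/L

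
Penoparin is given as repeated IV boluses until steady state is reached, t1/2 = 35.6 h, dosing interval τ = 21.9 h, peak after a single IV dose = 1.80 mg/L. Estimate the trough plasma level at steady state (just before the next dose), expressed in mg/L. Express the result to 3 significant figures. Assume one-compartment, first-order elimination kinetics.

k = ln2 / t½ = 0.693147 / 35.6 = 0.01947 h⁻¹
e^(−kτ) = e^(−0.01947 × 21.9) = 0.6529
Accumulation ratio R = 1 / (1 − e^(−kτ)) = 1 / (1 − 0.6529) = 2.881
Steady-state trough = C₀ × R × e^(−kτ) = 1.80 × 2.881 × 0.6529 = 3.386 mg/L

3.39 mg/L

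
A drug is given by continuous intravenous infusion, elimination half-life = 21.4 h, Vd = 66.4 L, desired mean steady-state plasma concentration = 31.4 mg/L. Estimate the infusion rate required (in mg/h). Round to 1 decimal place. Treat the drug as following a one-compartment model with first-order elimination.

k = ln2 / t½ = 0.693147 / 21.4 = 0.03239 h⁻¹
CL = k × Vd = 0.03239 × 66.4 = 2.151 L/h
At steady state, infusion rate R₀ = Css × CL = 31.4 × 2.151 = 67.54 mg/h

67.5 mg/h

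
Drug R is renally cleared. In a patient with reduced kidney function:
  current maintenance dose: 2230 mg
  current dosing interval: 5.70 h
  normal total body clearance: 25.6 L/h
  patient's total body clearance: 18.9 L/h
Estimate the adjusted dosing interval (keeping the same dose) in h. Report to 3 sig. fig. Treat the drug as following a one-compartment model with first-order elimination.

To keep the same average steady-state level, dosing rate must scale with clearance.
CL ratio = 18.9 / 25.6 = 0.7383
New interval (same dose) = 5.70 / 0.7383 = 7.720 h

7.72 h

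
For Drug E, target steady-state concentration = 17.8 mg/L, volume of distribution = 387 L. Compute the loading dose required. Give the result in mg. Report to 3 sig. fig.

6890 mg

LD = Css × Vd = 17.8 × 387 = 6889 mg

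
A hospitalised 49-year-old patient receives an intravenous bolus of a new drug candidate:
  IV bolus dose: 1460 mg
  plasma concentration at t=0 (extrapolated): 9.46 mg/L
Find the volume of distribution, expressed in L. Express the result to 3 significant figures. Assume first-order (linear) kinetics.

154 L

Vd = Dose / C₀ = 1460 / 9.46 = 154.3 L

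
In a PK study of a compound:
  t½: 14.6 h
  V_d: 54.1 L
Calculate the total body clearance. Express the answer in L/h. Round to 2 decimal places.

2.57 L/h

k = ln2 / t½ = 0.693147 / 14.6 = 0.04748 h⁻¹
CL = k × Vd = 0.04748 × 54.1 = 2.569 L/h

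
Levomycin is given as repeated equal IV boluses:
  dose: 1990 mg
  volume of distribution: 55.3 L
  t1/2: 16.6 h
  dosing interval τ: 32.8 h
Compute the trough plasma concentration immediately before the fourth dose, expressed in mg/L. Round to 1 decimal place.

C₀ per dose = Dose / Vd = 1990 / 55.3 = 35.99 mg/L
k = ln2 / t½ = 0.693147 / 16.6 = 0.04176 h⁻¹
Fraction remaining after one interval: r = e^(−kτ) = e^(−0.04176 × 32.8) = 0.2542
Before dose 4, 3 doses have been given (aged 1τ, 2τ, 3τ).
C_trough = C₀ × (r + r² + … + r^3) = C₀ × r(1−r^3)/(1−r)
        = 35.99 × 0.2542 × (1 − 0.01643) / (1 − 0.2542) = 12.07 mg/L

12.1 mg/L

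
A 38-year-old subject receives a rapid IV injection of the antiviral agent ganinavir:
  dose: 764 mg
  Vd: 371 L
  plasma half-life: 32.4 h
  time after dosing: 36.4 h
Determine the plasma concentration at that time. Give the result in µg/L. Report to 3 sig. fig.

945 µg/L

C₀ = Dose / Vd = 764.0 / 371 = 2.059 mg/L
k = ln2 / t½ = 0.693147 / 32.4 = 0.02139 h⁻¹
C = C₀ · e^(−k·t) = 2.059 × e^(−0.02139 × 36.4)
  = 2.059 × 0.4591 = 0.9453 mg/L
Convert: 0.9453 mg/L × 1000 = 945.3 µg/L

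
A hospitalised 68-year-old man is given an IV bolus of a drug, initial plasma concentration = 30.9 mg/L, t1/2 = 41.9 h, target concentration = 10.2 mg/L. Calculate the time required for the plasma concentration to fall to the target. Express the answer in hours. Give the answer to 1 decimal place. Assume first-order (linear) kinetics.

67.0 h

k = ln2 / t½ = 0.693147 / 41.9 = 0.01654 h⁻¹
t = ln(C₀ / C) / k = ln(30.90 / 10.2) / 0.01654
  = ln(3.029) / 0.01654 = 1.108 / 0.01654 = 66.99 h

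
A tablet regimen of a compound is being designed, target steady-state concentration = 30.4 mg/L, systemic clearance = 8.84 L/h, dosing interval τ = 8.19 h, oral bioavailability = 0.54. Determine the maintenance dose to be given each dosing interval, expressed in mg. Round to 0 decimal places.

4076 mg

At steady state, F × (Dose/τ) = Css × CL.
Dose = Css × CL × τ / F = 30.4 × 8.840 × 8.19 / 0.54 = 4076 mg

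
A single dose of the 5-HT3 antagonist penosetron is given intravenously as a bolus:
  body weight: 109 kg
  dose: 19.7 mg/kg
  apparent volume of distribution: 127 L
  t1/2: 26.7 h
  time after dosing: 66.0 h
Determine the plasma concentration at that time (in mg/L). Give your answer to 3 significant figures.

3.05 mg/L

Total dose = 19.7 × 109 = 2147 mg
C₀ = Dose / Vd = 2147 / 127 = 16.91 mg/L
k = ln2 / t½ = 0.693147 / 26.7 = 0.02596 h⁻¹
C = C₀ · e^(−k·t) = 16.91 × e^(−0.02596 × 66.0)
  = 16.91 × 0.1803 = 3.049 mg/L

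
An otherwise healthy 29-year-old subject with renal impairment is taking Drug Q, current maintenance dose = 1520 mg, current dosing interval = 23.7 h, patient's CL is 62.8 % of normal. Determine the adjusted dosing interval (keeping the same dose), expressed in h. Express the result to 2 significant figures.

38 h

To keep the same average steady-state level, dosing rate must scale with clearance.
CL ratio = 62.8 / 100 = 0.6280
New interval (same dose) = 23.7 / 0.6280 = 37.74 h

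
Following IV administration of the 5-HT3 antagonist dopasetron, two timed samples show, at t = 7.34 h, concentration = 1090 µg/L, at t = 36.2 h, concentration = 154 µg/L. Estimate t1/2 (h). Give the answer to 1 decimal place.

10.2 h

k = ln(C₁/C₂) / (t₂ − t₁) = ln(1090/154) / (36.2 − 7.34)
  = 1.957 / 28.86 = 0.06781 h⁻¹
t½ = ln2 / k = 0.693147 / 0.06781 = 10.22 h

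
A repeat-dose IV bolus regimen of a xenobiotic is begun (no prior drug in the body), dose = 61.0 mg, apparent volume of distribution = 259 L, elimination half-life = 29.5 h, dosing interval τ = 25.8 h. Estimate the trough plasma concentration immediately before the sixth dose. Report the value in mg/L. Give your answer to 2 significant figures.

C₀ per dose = Dose / Vd = 61.0 / 259 = 0.2355 mg/L
k = ln2 / t½ = 0.693147 / 29.5 = 0.02350 h⁻¹
Fraction remaining after one interval: r = e^(−kτ) = e^(−0.02350 × 25.8) = 0.5454
Before dose 6, 5 doses have been given (aged 1τ, 2τ, 3τ, 4τ, 5τ).
C_trough = C₀ × (r + r² + … + r^5) = C₀ × r(1−r^5)/(1−r)
        = 0.2355 × 0.5454 × (1 − 0.04826) / (1 − 0.5454) = 0.2689 mg/L

0.27 mg/L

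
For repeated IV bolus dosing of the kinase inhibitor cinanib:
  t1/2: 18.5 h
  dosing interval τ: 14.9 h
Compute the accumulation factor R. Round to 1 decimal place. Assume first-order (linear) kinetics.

k = ln2 / t½ = 0.693147 / 18.5 = 0.03747 h⁻¹
e^(−kτ) = e^(−0.03747 × 14.9) = 0.5722
Accumulation ratio R = 1 / (1 − e^(−kτ)) = 1 / (1 − 0.5722) = 2.338

2.3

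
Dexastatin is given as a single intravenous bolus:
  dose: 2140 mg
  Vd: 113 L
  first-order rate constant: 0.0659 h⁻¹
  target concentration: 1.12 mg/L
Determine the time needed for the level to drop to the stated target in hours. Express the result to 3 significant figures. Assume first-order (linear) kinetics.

42.9 h

C₀ = Dose / Vd = 2140 / 113 = 18.94 mg/L
t = ln(C₀ / C) / k = ln(18.94 / 1.12) / 0.06590
  = ln(16.91) / 0.06590 = 2.828 / 0.06590 = 42.91 h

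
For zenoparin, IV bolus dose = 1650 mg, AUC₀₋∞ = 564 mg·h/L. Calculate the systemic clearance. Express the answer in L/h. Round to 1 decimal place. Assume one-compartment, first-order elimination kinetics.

2.9 L/h

CL = Dose / AUC = 1650 / 564 = 2.926 L/h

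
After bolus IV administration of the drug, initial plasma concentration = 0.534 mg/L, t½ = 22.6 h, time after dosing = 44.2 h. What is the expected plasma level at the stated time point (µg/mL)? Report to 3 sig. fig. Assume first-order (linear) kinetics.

k = ln2 / t½ = 0.693147 / 22.6 = 0.03067 h⁻¹
C = C₀ · e^(−k·t) = 0.5340 × e^(−0.03067 × 44.2)
  = 0.5340 × 0.2578 = 0.1377 mg/L
(0.1377 mg/L = 0.1377 µg/mL)

0.138 µg/mL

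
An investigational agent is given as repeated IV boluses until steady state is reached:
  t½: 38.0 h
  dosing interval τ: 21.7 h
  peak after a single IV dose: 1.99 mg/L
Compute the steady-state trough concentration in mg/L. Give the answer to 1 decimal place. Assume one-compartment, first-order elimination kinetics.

4.1 mg/L

k = ln2 / t½ = 0.693147 / 38.0 = 0.01824 h⁻¹
e^(−kτ) = e^(−0.01824 × 21.7) = 0.6731
Accumulation ratio R = 1 / (1 − e^(−kτ)) = 1 / (1 − 0.6731) = 3.059
Steady-state trough = C₀ × R × e^(−kτ) = 1.99 × 3.059 × 0.6731 = 4.097 mg/L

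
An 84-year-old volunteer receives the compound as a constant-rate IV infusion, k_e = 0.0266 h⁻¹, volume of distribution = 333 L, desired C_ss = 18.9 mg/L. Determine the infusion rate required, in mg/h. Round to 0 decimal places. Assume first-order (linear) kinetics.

167 mg/h

CL = k × Vd = 0.02660 × 333 = 8.858 L/h
At steady state, infusion rate R₀ = Css × CL = 18.9 × 8.858 = 167.4 mg/h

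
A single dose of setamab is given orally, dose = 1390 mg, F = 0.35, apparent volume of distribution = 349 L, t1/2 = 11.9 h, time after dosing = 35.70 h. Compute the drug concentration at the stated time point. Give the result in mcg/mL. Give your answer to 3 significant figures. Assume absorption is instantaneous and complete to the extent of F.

0.174 mcg/mL

Amount reaching circulation = F × Dose = 0.35 × 1390 = 486.5 mg
C₀ = F·Dose / Vd = 486.5 / 349 = 1.394 mg/L
k = ln2 / t½ = 0.693147 / 11.9 = 0.05825 h⁻¹
t / t½ = 35.70 / 11.9 = 3 half-lives
C = C₀ × (1/2)^3 = 1.394 × 0.1250 = 0.1743 mg/L
(0.1743 mg/L = 0.1743 mcg/mL)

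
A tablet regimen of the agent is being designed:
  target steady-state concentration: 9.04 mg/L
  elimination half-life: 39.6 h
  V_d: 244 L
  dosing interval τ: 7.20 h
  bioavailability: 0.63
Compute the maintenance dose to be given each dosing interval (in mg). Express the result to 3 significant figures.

441 mg

k = ln2 / t½ = 0.693147 / 39.6 = 0.01750 h⁻¹
CL = k × Vd = 0.01750 × 244 = 4.270 L/h
At steady state, F × (Dose/τ) = Css × CL.
Dose = Css × CL × τ / F = 9.04 × 4.270 × 7.20 / 0.63 = 441.2 mg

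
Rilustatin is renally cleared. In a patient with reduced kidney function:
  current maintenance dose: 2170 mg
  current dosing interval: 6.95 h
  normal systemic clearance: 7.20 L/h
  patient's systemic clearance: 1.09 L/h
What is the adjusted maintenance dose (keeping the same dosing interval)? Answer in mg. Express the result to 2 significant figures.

330 mg

To keep the same average steady-state level, dosing rate must scale with clearance.
CL ratio = 1.09 / 7.20 = 0.1514
New dose (same interval) = 2170 × 0.1514 = 328.5 mg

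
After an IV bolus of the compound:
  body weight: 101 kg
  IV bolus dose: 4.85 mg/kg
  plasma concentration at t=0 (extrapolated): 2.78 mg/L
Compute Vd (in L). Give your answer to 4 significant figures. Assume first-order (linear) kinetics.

176.2 L

Dose = 4.85 × 101 = 489.9 mg
Vd = Dose / C₀ = 489.9 / 2.78 = 176.2 L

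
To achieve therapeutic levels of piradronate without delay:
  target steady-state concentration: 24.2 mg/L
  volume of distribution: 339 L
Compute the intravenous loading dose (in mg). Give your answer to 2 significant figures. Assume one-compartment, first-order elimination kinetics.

LD = Css × Vd = 24.2 × 339 = 8204 mg

8200 mg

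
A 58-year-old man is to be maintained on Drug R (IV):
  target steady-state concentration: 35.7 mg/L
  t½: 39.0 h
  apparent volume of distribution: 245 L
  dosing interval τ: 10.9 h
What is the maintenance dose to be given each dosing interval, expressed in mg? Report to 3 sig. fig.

k = ln2 / t½ = 0.693147 / 39.0 = 0.01777 h⁻¹
CL = k × Vd = 0.01777 × 245 = 4.354 L/h
At steady state, Dose/τ = Css × CL.
Dose = Css × CL × τ = 35.7 × 4.354 × 10.9 = 1694 mg

1690 mg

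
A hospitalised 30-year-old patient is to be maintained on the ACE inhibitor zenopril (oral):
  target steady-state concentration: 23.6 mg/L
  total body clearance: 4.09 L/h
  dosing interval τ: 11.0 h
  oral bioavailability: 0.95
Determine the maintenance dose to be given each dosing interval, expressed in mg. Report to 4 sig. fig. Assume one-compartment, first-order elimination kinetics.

1118 mg

At steady state, F × (Dose/τ) = Css × CL.
Dose = Css × CL × τ / F = 23.6 × 4.090 × 11.0 / 0.95 = 1118 mg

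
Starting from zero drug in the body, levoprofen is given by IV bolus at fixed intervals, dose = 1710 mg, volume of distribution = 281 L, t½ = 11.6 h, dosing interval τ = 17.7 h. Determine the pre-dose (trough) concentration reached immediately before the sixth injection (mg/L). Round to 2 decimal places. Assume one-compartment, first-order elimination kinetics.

C₀ per dose = Dose / Vd = 1710 / 281 = 6.085 mg/L
k = ln2 / t½ = 0.693147 / 11.6 = 0.05975 h⁻¹
Fraction remaining after one interval: r = e^(−kτ) = e^(−0.05975 × 17.7) = 0.3473
Before dose 6, 5 doses have been given (aged 1τ, 2τ, 3τ, 4τ, 5τ).
C_trough = C₀ × (r + r² + … + r^5) = C₀ × r(1−r^5)/(1−r)
        = 6.085 × 0.3473 × (1 − 0.005053) / (1 − 0.3473) = 3.221 mg/L

3.22 mg/L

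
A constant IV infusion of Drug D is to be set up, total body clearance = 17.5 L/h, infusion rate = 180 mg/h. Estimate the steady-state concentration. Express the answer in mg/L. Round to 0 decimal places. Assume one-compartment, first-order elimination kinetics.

10 mg/L

At steady state Css = R₀ / CL = 180 / 17.50 = 10.29 mg/L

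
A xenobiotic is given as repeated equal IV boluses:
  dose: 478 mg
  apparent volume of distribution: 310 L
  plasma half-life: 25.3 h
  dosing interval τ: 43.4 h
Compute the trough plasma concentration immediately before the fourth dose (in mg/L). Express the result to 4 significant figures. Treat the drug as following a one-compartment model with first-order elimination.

C₀ per dose = Dose / Vd = 478 / 310 = 1.542 mg/L
k = ln2 / t½ = 0.693147 / 25.3 = 0.02740 h⁻¹
Fraction remaining after one interval: r = e^(−kτ) = e^(−0.02740 × 43.4) = 0.3045
Before dose 4, 3 doses have been given (aged 1τ, 2τ, 3τ).
C_trough = C₀ × (r + r² + … + r^3) = C₀ × r(1−r^3)/(1−r)
        = 1.542 × 0.3045 × (1 − 0.02823) / (1 − 0.3045) = 0.6561 mg/L

0.6561 mg/L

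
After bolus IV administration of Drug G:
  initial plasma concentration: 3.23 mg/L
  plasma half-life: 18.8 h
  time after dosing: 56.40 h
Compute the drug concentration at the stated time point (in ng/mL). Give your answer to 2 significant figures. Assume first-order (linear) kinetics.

k = ln2 / t½ = 0.693147 / 18.8 = 0.03687 h⁻¹
t / t½ = 56.40 / 18.8 = 3 half-lives
C = C₀ × (1/2)^3 = 3.230 × 0.1250 = 0.4038 mg/L
Convert: 0.4038 mg/L × 1000 = 403.8 ng/mL

400 ng/mL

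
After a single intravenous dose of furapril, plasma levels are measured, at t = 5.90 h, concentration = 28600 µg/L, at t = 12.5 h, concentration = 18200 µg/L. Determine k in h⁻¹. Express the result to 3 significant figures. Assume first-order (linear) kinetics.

0.0685 h⁻¹

k = ln(C₁/C₂) / (t₂ − t₁) = ln(28600/18200) / (12.5 − 5.90)
  = 0.4520 / 6.600 = 0.06848 h⁻¹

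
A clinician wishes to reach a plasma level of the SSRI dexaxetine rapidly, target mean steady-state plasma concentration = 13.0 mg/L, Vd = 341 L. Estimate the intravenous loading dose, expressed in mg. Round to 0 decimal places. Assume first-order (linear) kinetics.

LD = Css × Vd = 13.0 × 341 = 4433 mg

4433 mg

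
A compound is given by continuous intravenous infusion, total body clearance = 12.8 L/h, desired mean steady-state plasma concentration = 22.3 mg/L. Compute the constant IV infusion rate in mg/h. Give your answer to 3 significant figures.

At steady state, infusion rate R₀ = Css × CL = 22.3 × 12.80 = 285.4 mg/h

285 mg/h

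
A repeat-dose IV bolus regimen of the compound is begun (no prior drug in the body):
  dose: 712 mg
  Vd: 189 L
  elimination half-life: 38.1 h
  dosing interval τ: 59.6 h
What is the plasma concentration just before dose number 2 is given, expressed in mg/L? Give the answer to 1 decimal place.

1.3 mg/L

C₀ per dose = Dose / Vd = 712 / 189 = 3.767 mg/L
k = ln2 / t½ = 0.693147 / 38.1 = 0.01819 h⁻¹
Fraction remaining after one interval: r = e^(−kτ) = e^(−0.01819 × 59.6) = 0.3382
Before dose 2, 1 dose has been given (aged 1τ).
C_trough = C₀ × r = 3.767 × 0.3382 = 1.274 mg/L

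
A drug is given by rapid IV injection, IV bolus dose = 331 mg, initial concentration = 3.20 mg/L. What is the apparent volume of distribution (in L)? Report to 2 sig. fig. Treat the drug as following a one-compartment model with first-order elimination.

Vd = Dose / C₀ = 331.0 / 3.20 = 103.4 L

100 L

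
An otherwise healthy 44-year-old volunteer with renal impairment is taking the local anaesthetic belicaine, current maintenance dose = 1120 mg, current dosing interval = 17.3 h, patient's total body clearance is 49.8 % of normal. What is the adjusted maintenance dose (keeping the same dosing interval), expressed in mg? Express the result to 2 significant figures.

560 mg

To keep the same average steady-state level, dosing rate must scale with clearance.
CL ratio = 49.8 / 100 = 0.4980
New dose (same interval) = 1120 × 0.4980 = 557.8 mg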